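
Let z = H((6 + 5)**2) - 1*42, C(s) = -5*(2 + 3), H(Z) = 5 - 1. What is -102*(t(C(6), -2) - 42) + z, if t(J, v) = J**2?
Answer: -59504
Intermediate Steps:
H(Z) = 4
C(s) = -25 (C(s) = -5*5 = -25)
z = -38 (z = 4 - 1*42 = 4 - 42 = -38)
-102*(t(C(6), -2) - 42) + z = -102*((-25)**2 - 42) - 38 = -102*(625 - 42) - 38 = -102*583 - 38 = -59466 - 38 = -59504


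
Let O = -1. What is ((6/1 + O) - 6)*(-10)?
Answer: 10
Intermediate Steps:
((6/1 + O) - 6)*(-10) = ((6/1 - 1) - 6)*(-10) = ((6*1 - 1) - 6)*(-10) = ((6 - 1) - 6)*(-10) = (5 - 6)*(-10) = -1*(-10) = 10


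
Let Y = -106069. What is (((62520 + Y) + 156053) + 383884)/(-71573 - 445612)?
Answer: -496388/517185 ≈ -0.95979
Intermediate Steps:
(((62520 + Y) + 156053) + 383884)/(-71573 - 445612) = (((62520 - 106069) + 156053) + 383884)/(-71573 - 445612) = ((-43549 + 156053) + 383884)/(-517185) = (112504 + 383884)*(-1/517185) = 496388*(-1/517185) = -496388/517185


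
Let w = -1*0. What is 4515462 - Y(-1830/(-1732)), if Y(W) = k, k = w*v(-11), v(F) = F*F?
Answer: 4515462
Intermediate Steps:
v(F) = F²
w = 0
k = 0 (k = 0*(-11)² = 0*121 = 0)
Y(W) = 0
4515462 - Y(-1830/(-1732)) = 4515462 - 1*0 = 4515462 + 0 = 4515462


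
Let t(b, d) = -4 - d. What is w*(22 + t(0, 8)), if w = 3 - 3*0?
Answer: 30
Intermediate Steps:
w = 3 (w = 3 + 0 = 3)
w*(22 + t(0, 8)) = 3*(22 + (-4 - 1*8)) = 3*(22 + (-4 - 8)) = 3*(22 - 12) = 3*10 = 30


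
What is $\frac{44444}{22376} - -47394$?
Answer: $\frac{265133147}{5594} \approx 47396.0$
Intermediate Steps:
$\frac{44444}{22376} - -47394 = 44444 \cdot \frac{1}{22376} + 47394 = \frac{11111}{5594} + 47394 = \frac{265133147}{5594}$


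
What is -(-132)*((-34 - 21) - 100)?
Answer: -20460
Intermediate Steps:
-(-132)*((-34 - 21) - 100) = -(-132)*(-55 - 100) = -(-132)*(-155) = -2*10230 = -20460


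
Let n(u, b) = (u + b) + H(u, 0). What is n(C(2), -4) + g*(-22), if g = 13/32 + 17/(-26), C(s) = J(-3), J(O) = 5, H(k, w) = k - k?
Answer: 1341/208 ≈ 6.4471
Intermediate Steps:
H(k, w) = 0
C(s) = 5
n(u, b) = b + u (n(u, b) = (u + b) + 0 = (b + u) + 0 = b + u)
g = -103/416 (g = 13*(1/32) + 17*(-1/26) = 13/32 - 17/26 = -103/416 ≈ -0.24760)
n(C(2), -4) + g*(-22) = (-4 + 5) - 103/416*(-22) = 1 + 1133/208 = 1341/208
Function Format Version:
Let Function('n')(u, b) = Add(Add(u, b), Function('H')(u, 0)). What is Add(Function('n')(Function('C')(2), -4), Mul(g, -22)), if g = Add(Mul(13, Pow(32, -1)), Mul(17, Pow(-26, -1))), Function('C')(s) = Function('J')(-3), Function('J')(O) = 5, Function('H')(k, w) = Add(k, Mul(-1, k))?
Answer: Rational(1341, 208) ≈ 6.4471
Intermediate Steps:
Function('H')(k, w) = 0
Function('C')(s) = 5
Function('n')(u, b) = Add(b, u) (Function('n')(u, b) = Add(Add(u, b), 0) = Add(Add(b, u), 0) = Add(b, u))
g = Rational(-103, 416) (g = Add(Mul(13, Rational(1, 32)), Mul(17, Rational(-1, 26))) = Add(Rational(13, 32), Rational(-17, 26)) = Rational(-103, 416) ≈ -0.24760)
Add(Function('n')(Function('C')(2), -4), Mul(g, -22)) = Add(Add(-4, 5), Mul(Rational(-103, 416), -22)) = Add(1, Rational(1133, 208)) = Rational(1341, 208)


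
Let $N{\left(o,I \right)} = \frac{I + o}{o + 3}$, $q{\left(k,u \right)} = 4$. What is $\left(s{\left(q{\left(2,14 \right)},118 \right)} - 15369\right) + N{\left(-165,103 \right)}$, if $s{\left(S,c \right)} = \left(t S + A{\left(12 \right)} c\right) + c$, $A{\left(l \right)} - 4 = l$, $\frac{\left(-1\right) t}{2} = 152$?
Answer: $- \frac{1180868}{81} \approx -14579.0$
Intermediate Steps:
$t = -304$ ($t = \left(-2\right) 152 = -304$)
$A{\left(l \right)} = 4 + l$
$s{\left(S,c \right)} = - 304 S + 17 c$ ($s{\left(S,c \right)} = \left(- 304 S + \left(4 + 12\right) c\right) + c = \left(- 304 S + 16 c\right) + c = - 304 S + 17 c$)
$N{\left(o,I \right)} = \frac{I + o}{3 + o}$
$\left(s{\left(q{\left(2,14 \right)},118 \right)} - 15369\right) + N{\left(-165,103 \right)} = \left(\left(\left(-304\right) 4 + 17 \cdot 118\right) - 15369\right) + \frac{103 - 165}{3 - 165} = \left(\left(-1216 + 2006\right) - 15369\right) + \frac{1}{-162} \left(-62\right) = \left(790 - 15369\right) - - \frac{31}{81} = -14579 + \frac{31}{81} = - \frac{1180868}{81}$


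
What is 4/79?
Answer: 4/79 ≈ 0.050633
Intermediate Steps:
4/79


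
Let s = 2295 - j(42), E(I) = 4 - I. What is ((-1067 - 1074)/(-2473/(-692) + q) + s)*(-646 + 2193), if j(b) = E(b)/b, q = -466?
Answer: 3416559400358/959997 ≈ 3.5589e+6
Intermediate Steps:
j(b) = (4 - b)/b
s = 48214/21 (s = 2295 - (4 - 1*42)/42 = 2295 - (4 - 42)/42 = 2295 - (-38)/42 = 2295 - 1*(-19/21) = 2295 + 19/21 = 48214/21 ≈ 2295.9)
((-1067 - 1074)/(-2473/(-692) + q) + s)*(-646 + 2193) = ((-1067 - 1074)/(-2473/(-692) - 466) + 48214/21)*(-646 + 2193) = (-2141/(-2473*(-1/692) - 466) + 48214/21)*1547 = (-2141/(2473/692 - 466) + 48214/21)*1547 = (-2141/(-319999/692) + 48214/21)*1547 = (-2141*(-692/319999) + 48214/21)*1547 = (1481572/319999 + 48214/21)*1547 = (15459544798/6719979)*1547 = 3416559400358/959997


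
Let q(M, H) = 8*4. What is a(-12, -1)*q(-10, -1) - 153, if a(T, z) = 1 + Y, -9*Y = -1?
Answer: -1057/9 ≈ -117.44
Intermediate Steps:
Y = ⅑ (Y = -⅑*(-1) = ⅑ ≈ 0.11111)
q(M, H) = 32
a(T, z) = 10/9 (a(T, z) = 1 + ⅑ = 10/9)
a(-12, -1)*q(-10, -1) - 153 = (10/9)*32 - 153 = 320/9 - 153 = -1057/9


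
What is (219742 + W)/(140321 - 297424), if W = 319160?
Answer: -538902/157103 ≈ -3.4302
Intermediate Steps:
(219742 + W)/(140321 - 297424) = (219742 + 319160)/(140321 - 297424) = 538902/(-157103) = 538902*(-1/157103) = -538902/157103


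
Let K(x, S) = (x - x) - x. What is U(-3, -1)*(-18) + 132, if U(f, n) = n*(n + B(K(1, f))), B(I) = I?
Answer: 96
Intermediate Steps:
K(x, S) = -x (K(x, S) = 0 - x = -x)
U(f, n) = n*(-1 + n) (U(f, n) = n*(n - 1*1) = n*(n - 1) = n*(-1 + n))
U(-3, -1)*(-18) + 132 = -(-1 - 1)*(-18) + 132 = -1*(-2)*(-18) + 132 = 2*(-18) + 132 = -36 + 132 = 96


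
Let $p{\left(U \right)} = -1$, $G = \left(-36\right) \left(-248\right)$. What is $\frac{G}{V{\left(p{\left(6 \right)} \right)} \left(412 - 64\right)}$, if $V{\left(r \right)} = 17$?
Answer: $\frac{744}{493} \approx 1.5091$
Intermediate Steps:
$G = 8928$
$\frac{G}{V{\left(p{\left(6 \right)} \right)} \left(412 - 64\right)} = \frac{8928}{17 \left(412 - 64\right)} = \frac{8928}{17 \cdot 348} = \frac{8928}{5916} = 8928 \cdot \frac{1}{5916} = \frac{744}{493}$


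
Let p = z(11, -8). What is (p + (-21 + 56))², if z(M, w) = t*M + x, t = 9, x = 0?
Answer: 17956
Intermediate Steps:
z(M, w) = 9*M (z(M, w) = 9*M + 0 = 9*M)
p = 99 (p = 9*11 = 99)
(p + (-21 + 56))² = (99 + (-21 + 56))² = (99 + 35)² = 134² = 17956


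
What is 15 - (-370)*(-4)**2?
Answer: 5935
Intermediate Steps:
15 - (-370)*(-4)**2 = 15 - (-370)*16 = 15 - 74*(-80) = 15 + 5920 = 5935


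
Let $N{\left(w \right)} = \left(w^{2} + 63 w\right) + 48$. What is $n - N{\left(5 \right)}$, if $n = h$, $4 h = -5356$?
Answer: $-1727$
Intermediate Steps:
$h = -1339$ ($h = \frac{1}{4} \left(-5356\right) = -1339$)
$N{\left(w \right)} = 48 + w^{2} + 63 w$
$n = -1339$
$n - N{\left(5 \right)} = -1339 - \left(48 + 5^{2} + 63 \cdot 5\right) = -1339 - \left(48 + 25 + 315\right) = -1339 - 388 = -1727$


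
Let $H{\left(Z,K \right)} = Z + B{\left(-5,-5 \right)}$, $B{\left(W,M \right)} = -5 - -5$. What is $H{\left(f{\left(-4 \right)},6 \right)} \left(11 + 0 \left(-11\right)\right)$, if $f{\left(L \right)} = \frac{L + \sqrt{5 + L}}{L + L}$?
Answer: $\frac{33}{8} \approx 4.125$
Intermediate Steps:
$B{\left(W,M \right)} = 0$ ($B{\left(W,M \right)} = -5 + 5 = 0$)
$f{\left(L \right)} = \frac{L + \sqrt{5 + L}}{2 L}$
$H{\left(Z,K \right)} = Z$ ($H{\left(Z,K \right)} = Z + 0 = Z$)
$H{\left(f{\left(-4 \right)},6 \right)} \left(11 + 0 \left(-11\right)\right) = \frac{-4 + \sqrt{5 - 4}}{2 \left(-4\right)} \left(11 + 0 \left(-11\right)\right) = \frac{1}{2} \left(- \frac{1}{4}\right) \left(-4 + \sqrt{1}\right) \left(11 + 0\right) = \frac{1}{2} \left(- \frac{1}{4}\right) \left(-4 + 1\right) 11 = \frac{1}{2} \left(- \frac{1}{4}\right) \left(-3\right) 11 = \frac{3}{8} \cdot 11 = \frac{33}{8}$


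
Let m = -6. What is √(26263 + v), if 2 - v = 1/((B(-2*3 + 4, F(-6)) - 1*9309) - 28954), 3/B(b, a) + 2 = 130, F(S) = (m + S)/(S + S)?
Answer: √630020742737640673/4897661 ≈ 162.06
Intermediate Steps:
F(S) = (-6 + S)/(2*S) (F(S) = (-6 + S)/(S + S) = (-6 + S)/((2*S)) = (-6 + S)*(1/(2*S)) = (-6 + S)/(2*S))
B(b, a) = 3/128 (B(b, a) = 3/(-2 + 130) = 3/128)
v = 9795450/4897661 (v = 2 - 1/((3/128 - 1*9309) - 28954) = 2 - 1/((3/128 - 9309) - 28954) = 2 - 1/(-1191549/128 - 28954) = 2 - 1/(-4897661/128) = 2 - 1*(-128/4897661) = 2 + 128/4897661 = 9795450/4897661 ≈ 2.0000)
√(26263 + v) = √(26263 + 9795450/4897661) = √(128637066293/4897661) = √630020742737640673/4897661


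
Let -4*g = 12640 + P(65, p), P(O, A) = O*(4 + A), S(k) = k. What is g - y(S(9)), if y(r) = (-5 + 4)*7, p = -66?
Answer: -4291/2 ≈ -2145.5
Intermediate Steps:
y(r) = -7 (y(r) = -1*7 = -7)
g = -4305/2 (g = -(12640 + 65*(4 - 66))/4 = -(12640 + 65*(-62))/4 = -(12640 - 4030)/4 = -¼*8610 = -4305/2 ≈ -2152.5)
g - y(S(9)) = -4305/2 - 1*(-7) = -4305/2 + 7 = -4291/2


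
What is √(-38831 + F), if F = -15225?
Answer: 2*I*√13514 ≈ 232.5*I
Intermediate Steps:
√(-38831 + F) = √(-38831 - 15225) = √(-54056) = 2*I*√13514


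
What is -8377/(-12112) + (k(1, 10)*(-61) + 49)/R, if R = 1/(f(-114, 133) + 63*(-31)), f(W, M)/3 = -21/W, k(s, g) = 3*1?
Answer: 60208075435/230128 ≈ 2.6163e+5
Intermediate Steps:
k(s, g) = 3
f(W, M) = -63/W (f(W, M) = 3*(-21/W) = -63/W)
R = -38/74193 (R = 1/(-63/(-114) + 63*(-31)) = 1/(-63*(-1/114) - 1953) = 1/(21/38 - 1953) = 1/(-74193/38) = -38/74193 ≈ -0.00051218)
-8377/(-12112) + (k(1, 10)*(-61) + 49)/R = -8377/(-12112) + (3*(-61) + 49)/(-38/74193) = -8377*(-1/12112) + (-183 + 49)*(-74193/38) = 8377/12112 - 134*(-74193/38) = 8377/12112 + 4970931/19 = 60208075435/230128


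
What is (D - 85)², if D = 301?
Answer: 46656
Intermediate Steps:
(D - 85)² = (301 - 85)² = 216² = 46656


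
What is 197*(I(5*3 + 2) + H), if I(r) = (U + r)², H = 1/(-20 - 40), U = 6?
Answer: 6252583/60 ≈ 1.0421e+5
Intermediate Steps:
H = -1/60 (H = 1/(-60) = -1/60 ≈ -0.016667)
I(r) = (6 + r)²
197*(I(5*3 + 2) + H) = 197*((6 + (5*3 + 2))² - 1/60) = 197*((6 + (15 + 2))² - 1/60) = 197*((6 + 17)² - 1/60) = 197*(23² - 1/60) = 197*(529 - 1/60) = 197*(31739/60) = 6252583/60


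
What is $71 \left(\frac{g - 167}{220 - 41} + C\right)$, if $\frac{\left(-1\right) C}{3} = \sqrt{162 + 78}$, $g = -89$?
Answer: $- \frac{18176}{179} - 852 \sqrt{15} \approx -3401.3$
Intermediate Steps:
$C = - 12 \sqrt{15}$ ($C = - 3 \sqrt{162 + 78} = - 3 \sqrt{240} = - 3 \cdot 4 \sqrt{15} = - 12 \sqrt{15} \approx -46.476$)
$71 \left(\frac{g - 167}{220 - 41} + C\right) = 71 \left(\frac{-89 - 167}{220 - 41} - 12 \sqrt{15}\right) = 71 \left(- \frac{256}{179} - 12 \sqrt{15}\right) = - \frac{18176}{179} - 852 \sqrt{15}$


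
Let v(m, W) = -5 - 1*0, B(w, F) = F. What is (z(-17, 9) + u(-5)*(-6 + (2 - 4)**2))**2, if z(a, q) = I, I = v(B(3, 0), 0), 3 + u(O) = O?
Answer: 121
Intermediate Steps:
v(m, W) = -5 (v(m, W) = -5 + 0 = -5)
u(O) = -3 + O
I = -5
z(a, q) = -5
(z(-17, 9) + u(-5)*(-6 + (2 - 4)**2))**2 = (-5 + (-3 - 5)*(-6 + (2 - 4)**2))**2 = (-5 - 8*(-6 + (-2)**2))**2 = (-5 - 8*(-6 + 4))**2 = (-5 - 8*(-2))**2 = (-5 + 16)**2 = 11**2 = 121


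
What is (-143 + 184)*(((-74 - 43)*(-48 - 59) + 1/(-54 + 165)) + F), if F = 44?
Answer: 57174254/111 ≈ 5.1508e+5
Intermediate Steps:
(-143 + 184)*(((-74 - 43)*(-48 - 59) + 1/(-54 + 165)) + F) = (-143 + 184)*(((-74 - 43)*(-48 - 59) + 1/(-54 + 165)) + 44) = 41*((-117*(-107) + 1/111) + 44) = 41*((12519 + 1/111) + 44) = 41*(1389610/111 + 44) = 41*(1394494/111) = 57174254/111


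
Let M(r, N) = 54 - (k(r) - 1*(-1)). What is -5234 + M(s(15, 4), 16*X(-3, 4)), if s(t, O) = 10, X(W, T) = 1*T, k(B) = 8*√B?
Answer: -5181 - 8*√10 ≈ -5206.3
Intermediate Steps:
X(W, T) = T
M(r, N) = 53 - 8*√r (M(r, N) = 54 - (8*√r - 1*(-1)) = 54 - (8*√r + 1) = 54 - (1 + 8*√r) = 54 + (-1 - 8*√r) = 53 - 8*√r)
-5234 + M(s(15, 4), 16*X(-3, 4)) = -5234 + (53 - 8*√10) = -5181 - 8*√10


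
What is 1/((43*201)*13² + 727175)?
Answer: 1/2187842 ≈ 4.5707e-7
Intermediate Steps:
1/((43*201)*13² + 727175) = 1/(8643*169 + 727175) = 1/(1460667 + 727175) = 1/2187842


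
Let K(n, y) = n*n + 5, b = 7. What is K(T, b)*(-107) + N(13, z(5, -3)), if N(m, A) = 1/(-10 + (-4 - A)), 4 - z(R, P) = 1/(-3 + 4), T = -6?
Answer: -74580/17 ≈ -4387.1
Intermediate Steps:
z(R, P) = 3 (z(R, P) = 4 - 1/(-3 + 4) = 4 - 1/1 = 4 - 1*1 = 4 - 1 = 3)
N(m, A) = 1/(-14 - A)
K(n, y) = 5 + n² (K(n, y) = n² + 5 = 5 + n²)
K(T, b)*(-107) + N(13, z(5, -3)) = (5 + (-6)²)*(-107) - 1/(14 + 3) = (5 + 36)*(-107) - 1/17 = 41*(-107) - 1*1/17 = -4387 - 1/17 = -74580/17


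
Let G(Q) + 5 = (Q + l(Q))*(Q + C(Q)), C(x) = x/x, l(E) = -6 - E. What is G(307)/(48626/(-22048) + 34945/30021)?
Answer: 613253136912/344666893 ≈ 1779.3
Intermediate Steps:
C(x) = 1
G(Q) = -11 - 6*Q (G(Q) = -5 + (Q + (-6 - Q))*(Q + 1) = -5 - 6*(1 + Q) = -5 + (-6 - 6*Q) = -11 - 6*Q)
G(307)/(48626/(-22048) + 34945/30021) = (-11 - 6*307)/(48626/(-22048) + 34945/30021) = (-11 - 1842)/(48626*(-1/22048) + 34945*(1/30021)) = -1853/(-24313/11024 + 34945/30021) = -1853/(-344666893/330951504) = -1853*(-330951504/344666893) = 613253136912/344666893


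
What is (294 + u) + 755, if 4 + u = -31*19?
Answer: 456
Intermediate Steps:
u = -593 (u = -4 - 31*19 = -4 - 589 = -593)
(294 + u) + 755 = (294 - 593) + 755 = -299 + 755 = 456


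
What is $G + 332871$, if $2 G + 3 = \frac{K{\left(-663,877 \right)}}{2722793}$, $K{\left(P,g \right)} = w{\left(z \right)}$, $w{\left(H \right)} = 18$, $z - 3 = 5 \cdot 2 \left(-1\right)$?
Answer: $\frac{1812669489045}{5445586} \approx 3.3287 \cdot 10^{5}$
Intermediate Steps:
$z = -7$ ($z = 3 + 5 \cdot 2 \left(-1\right) = 3 + 10 \left(-1\right) = 3 - 10 = -7$)
$K{\left(P,g \right)} = 18$
$G = - \frac{8168361}{5445586}$ ($G = - \frac{3}{2} + \frac{18 \cdot \frac{1}{2722793}}{2} = - \frac{3}{2} + \frac{1}{2} \cdot \frac{18}{2722793} = - \frac{3}{2} + \frac{9}{2722793} = - \frac{8168361}{5445586} \approx -1.5$)
$G + 332871 = - \frac{8168361}{5445586} + 332871 = \frac{1812669489045}{5445586}$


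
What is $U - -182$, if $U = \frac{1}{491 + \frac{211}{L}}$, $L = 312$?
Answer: $\frac{27919658}{153403} \approx 182.0$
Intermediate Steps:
$U = \frac{312}{153403}$ ($U = \frac{1}{491 + \frac{211}{312}} = \frac{1}{\frac{153403}{312}} = \frac{312}{153403} \approx 0.0020339$)
$U - -182 = \frac{312}{153403} - -182 = \frac{312}{153403} + 182 = \frac{27919658}{153403}$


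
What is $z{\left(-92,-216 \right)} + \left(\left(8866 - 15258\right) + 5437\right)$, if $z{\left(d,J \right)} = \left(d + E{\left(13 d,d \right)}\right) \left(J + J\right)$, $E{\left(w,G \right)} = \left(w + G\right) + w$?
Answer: $1111877$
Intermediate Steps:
$E{\left(w,G \right)} = G + 2 w$ ($E{\left(w,G \right)} = \left(G + w\right) + w = G + 2 w$)
$z{\left(d,J \right)} = 56 J d$ ($z{\left(d,J \right)} = \left(d + \left(d + 2 \cdot 13 d\right)\right) \left(J + J\right) = \left(d + \left(d + 26 d\right)\right) 2 J = \left(d + 27 d\right) 2 J = 28 d 2 J = 56 J d$)
$z{\left(-92,-216 \right)} + \left(\left(8866 - 15258\right) + 5437\right) = 56 \left(-216\right) \left(-92\right) + \left(\left(8866 - 15258\right) + 5437\right) = 1112832 + \left(-6392 + 5437\right) = 1112832 - 955 = 1111877$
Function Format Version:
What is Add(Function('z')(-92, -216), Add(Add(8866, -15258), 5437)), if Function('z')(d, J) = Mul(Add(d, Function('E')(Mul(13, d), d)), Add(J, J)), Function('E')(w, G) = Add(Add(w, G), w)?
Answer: 1111877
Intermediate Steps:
Function('E')(w, G) = Add(G, Mul(2, w)) (Function('E')(w, G) = Add(Add(G, w), w) = Add(G, Mul(2, w)))
Function('z')(d, J) = Mul(56, J, d) (Function('z')(d, J) = Mul(Add(d, Add(d, Mul(2, Mul(13, d)))), Add(J, J)) = Mul(Add(d, Add(d, Mul(26, d))), Mul(2, J)) = Mul(Add(d, Mul(27, d)), Mul(2, J)) = Mul(Mul(28, d), Mul(2, J)) = Mul(56, J, d))
Add(Function('z')(-92, -216), Add(Add(8866, -15258), 5437)) = Add(Mul(56, -216, -92), Add(Add(8866, -15258), 5437)) = Add(1112832, Add(-6392, 5437)) = Add(1112832, -955) = 1111877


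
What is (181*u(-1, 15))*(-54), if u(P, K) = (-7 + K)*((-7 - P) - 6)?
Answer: 938304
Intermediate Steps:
u(P, K) = (-13 - P)*(-7 + K) (u(P, K) = (-7 + K)*(-13 - P) = (-13 - P)*(-7 + K))
(181*u(-1, 15))*(-54) = (181*(91 - 13*15 + 7*(-1) - 1*15*(-1)))*(-54) = (181*(91 - 195 - 7 + 15))*(-54) = (181*(-96))*(-54) = -17376*(-54) = 938304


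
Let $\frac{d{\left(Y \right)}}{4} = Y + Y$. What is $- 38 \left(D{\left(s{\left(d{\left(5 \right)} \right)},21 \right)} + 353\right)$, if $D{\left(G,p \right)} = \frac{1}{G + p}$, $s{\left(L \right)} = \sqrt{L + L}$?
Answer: $- \frac{254908}{19} + \frac{8 \sqrt{5}}{19} \approx -13415.0$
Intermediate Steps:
$d{\left(Y \right)} = 8 Y$ ($d{\left(Y \right)} = 4 \left(Y + Y\right) = 4 \cdot 2 Y = 8 Y$)
$s{\left(L \right)} = \sqrt{2} \sqrt{L}$ ($s{\left(L \right)} = \sqrt{2 L} = \sqrt{2} \sqrt{L}$)
$- 38 \left(D{\left(s{\left(d{\left(5 \right)} \right)},21 \right)} + 353\right) = - 38 \left(\frac{1}{\sqrt{2} \sqrt{8 \cdot 5} + 21} + 353\right) = - 38 \left(\frac{1}{\sqrt{2} \sqrt{40} + 21} + 353\right) = - 38 \left(\frac{1}{\sqrt{2} \cdot 2 \sqrt{10} + 21} + 353\right) = - 38 \left(\frac{1}{4 \sqrt{5} + 21} + 353\right) = - 38 \left(\frac{1}{21 + 4 \sqrt{5}} + 353\right) = - 38 \left(353 + \frac{1}{21 + 4 \sqrt{5}}\right) = -13414 - \frac{38}{21 + 4 \sqrt{5}}$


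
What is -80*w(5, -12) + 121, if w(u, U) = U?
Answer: 1081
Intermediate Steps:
-80*w(5, -12) + 121 = -80*(-12) + 121 = 960 + 121 = 1081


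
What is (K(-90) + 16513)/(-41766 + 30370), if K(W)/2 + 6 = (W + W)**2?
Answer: -7391/1036 ≈ -7.1342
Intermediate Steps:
K(W) = -12 + 8*W**2 (K(W) = -12 + 2*(W + W)**2 = -12 + 2*(2*W)**2 = -12 + 2*(4*W**2) = -12 + 8*W**2)
(K(-90) + 16513)/(-41766 + 30370) = ((-12 + 8*(-90)**2) + 16513)/(-41766 + 30370) = ((-12 + 8*8100) + 16513)/(-11396) = ((-12 + 64800) + 16513)*(-1/11396) = (64788 + 16513)*(-1/11396) = 81301*(-1/11396) = -7391/1036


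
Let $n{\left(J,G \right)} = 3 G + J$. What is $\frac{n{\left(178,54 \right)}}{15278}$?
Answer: $\frac{170}{7639} \approx 0.022254$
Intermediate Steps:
$n{\left(J,G \right)} = J + 3 G$
$\frac{n{\left(178,54 \right)}}{15278} = \frac{178 + 3 \cdot 54}{15278} = \left(178 + 162\right) \frac{1}{15278} = 340 \cdot \frac{1}{15278} = \frac{170}{7639}$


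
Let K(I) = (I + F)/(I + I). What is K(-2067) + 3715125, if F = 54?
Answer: 5119442921/1378 ≈ 3.7151e+6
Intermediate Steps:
K(I) = (54 + I)/(2*I) (K(I) = (I + 54)/(I + I) = (54 + I)/((2*I)) = (54 + I)*(1/(2*I)) = (54 + I)/(2*I))
K(-2067) + 3715125 = (½)*(54 - 2067)/(-2067) + 3715125 = (½)*(-1/2067)*(-2013) + 3715125 = 671/1378 + 3715125 = 5119442921/1378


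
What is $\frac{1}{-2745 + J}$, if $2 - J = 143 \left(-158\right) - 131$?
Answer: $\frac{1}{19982} \approx 5.0045 \cdot 10^{-5}$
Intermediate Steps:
$J = 22727$ ($J = 2 - \left(143 \left(-158\right) - 131\right) = 2 - \left(-22594 - 131\right) = 2 - -22725 = 2 + 22725 = 22727$)
$\frac{1}{-2745 + J} = \frac{1}{-2745 + 22727} = \frac{1}{19982}$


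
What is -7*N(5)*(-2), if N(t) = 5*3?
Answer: 210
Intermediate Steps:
N(t) = 15
-7*N(5)*(-2) = -7*15*(-2) = -105*(-2) = 210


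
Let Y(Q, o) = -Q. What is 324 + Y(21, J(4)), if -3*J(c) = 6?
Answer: 303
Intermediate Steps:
J(c) = -2 (J(c) = -⅓*6 = -2)
324 + Y(21, J(4)) = 324 - 1*21 = 324 - 21 = 303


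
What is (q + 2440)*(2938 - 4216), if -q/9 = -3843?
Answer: -47320506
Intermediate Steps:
q = 34587 (q = -9*(-3843) = 34587)
(q + 2440)*(2938 - 4216) = (34587 + 2440)*(2938 - 4216) = 37027*(-1278) = -47320506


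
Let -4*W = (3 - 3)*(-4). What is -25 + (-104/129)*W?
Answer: -25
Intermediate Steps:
W = 0 (W = -(3 - 3)*(-4)/4 = -0*(-4) = -¼*0 = 0)
-25 + (-104/129)*W = -25 - 104/129*0 = -25 + 0 = -25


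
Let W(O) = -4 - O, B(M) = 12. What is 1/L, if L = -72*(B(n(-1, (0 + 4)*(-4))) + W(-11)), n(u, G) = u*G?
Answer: -1/1368 ≈ -0.00073099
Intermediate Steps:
n(u, G) = G*u
L = -1368 (L = -72*(12 + (-4 - 1*(-11))) = -72*(12 + (-4 + 11)) = -72*(12 + 7) = -72*19 = -1368)
1/L = 1/(-1368) = -1/1368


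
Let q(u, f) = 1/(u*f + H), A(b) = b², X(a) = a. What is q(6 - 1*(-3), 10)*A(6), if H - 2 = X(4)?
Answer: 3/8 ≈ 0.37500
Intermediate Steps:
H = 6 (H = 2 + 4 = 6)
q(u, f) = 1/(6 + f*u) (q(u, f) = 1/(u*f + 6) = 1/(f*u + 6) = 1/(6 + f*u))
q(6 - 1*(-3), 10)*A(6) = 6²/(6 + 10*(6 - 1*(-3))) = 36/(6 + 10*(6 + 3)) = 36/(6 + 10*9) = 36/(6 + 90) = 36/96 = (1/96)*36 = 3/8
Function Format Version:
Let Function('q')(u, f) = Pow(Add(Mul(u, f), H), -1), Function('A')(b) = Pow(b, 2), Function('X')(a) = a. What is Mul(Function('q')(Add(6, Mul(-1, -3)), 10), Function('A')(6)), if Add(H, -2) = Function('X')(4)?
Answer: Rational(3, 8) ≈ 0.37500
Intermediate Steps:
H = 6 (H = Add(2, 4) = 6)
Function('q')(u, f) = Pow(Add(6, Mul(f, u)), -1) (Function('q')(u, f) = Pow(Add(Mul(u, f), 6), -1) = Pow(Add(Mul(f, u), 6), -1) = Pow(Add(6, Mul(f, u)), -1))
Mul(Function('q')(Add(6, Mul(-1, -3)), 10), Function('A')(6)) = Mul(Pow(Add(6, Mul(10, Add(6, Mul(-1, -3)))), -1), Pow(6, 2)) = Mul(Pow(Add(6, Mul(10, Add(6, 3))), -1), 36) = Mul(Pow(Add(6, Mul(10, 9)), -1), 36) = Mul(Pow(Add(6, 90), -1), 36) = Mul(Pow(96, -1), 36) = Mul(Rational(1, 96), 36) = Rational(3, 8)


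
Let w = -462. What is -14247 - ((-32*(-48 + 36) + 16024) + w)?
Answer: -30193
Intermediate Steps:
-14247 - ((-32*(-48 + 36) + 16024) + w) = -14247 - ((-32*(-48 + 36) + 16024) - 462) = -14247 - ((-32*(-12) + 16024) - 462) = -14247 - ((384 + 16024) - 462) = -14247 - (16408 - 462) = -14247 - 1*15946 = -14247 - 15946 = -30193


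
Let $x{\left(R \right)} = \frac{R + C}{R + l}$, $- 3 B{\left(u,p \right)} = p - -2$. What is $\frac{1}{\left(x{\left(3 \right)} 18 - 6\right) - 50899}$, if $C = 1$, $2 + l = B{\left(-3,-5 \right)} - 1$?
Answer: $- \frac{1}{50833} \approx -1.9672 \cdot 10^{-5}$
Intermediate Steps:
$B{\left(u,p \right)} = - \frac{2}{3} - \frac{p}{3}$ ($B{\left(u,p \right)} = - \frac{p - -2}{3} = - \frac{p + 2}{3} = - \frac{2 + p}{3} = - \frac{2}{3} - \frac{p}{3}$)
$l = -2$ ($l = -2 - 0 = -2 + \left(\left(- \frac{2}{3} + \frac{5}{3}\right) - 1\right) = -2 + \left(1 - 1\right) = -2 + 0 = -2$)
$x{\left(R \right)} = \frac{1 + R}{-2 + R}$ ($x{\left(R \right)} = \frac{R + 1}{R - 2} = \frac{1 + R}{-2 + R}$)
$\frac{1}{\left(x{\left(3 \right)} 18 - 6\right) - 50899} = \frac{1}{\left(\frac{1 + 3}{-2 + 3} \cdot 18 - 6\right) - 50899} = \frac{1}{\left(1^{-1} \cdot 4 \cdot 18 - 6\right) - 50899} = \frac{1}{\left(1 \cdot 4 \cdot 18 - 6\right) - 50899} = \frac{1}{\left(4 \cdot 18 - 6\right) - 50899} = \frac{1}{\left(72 - 6\right) - 50899} = \frac{1}{66 - 50899} = \frac{1}{-50833} = - \frac{1}{50833}$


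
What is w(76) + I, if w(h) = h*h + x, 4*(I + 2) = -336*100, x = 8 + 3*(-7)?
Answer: -2639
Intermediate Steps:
x = -13 (x = 8 - 21 = -13)
I = -8402 (I = -2 + (-336*100)/4 = -2 + (¼)*(-33600) = -2 - 8400 = -8402)
w(h) = -13 + h² (w(h) = h*h - 13 = h² - 13 = -13 + h²)
w(76) + I = (-13 + 76²) - 8402 = (-13 + 5776) - 8402 = 5763 - 8402 = -2639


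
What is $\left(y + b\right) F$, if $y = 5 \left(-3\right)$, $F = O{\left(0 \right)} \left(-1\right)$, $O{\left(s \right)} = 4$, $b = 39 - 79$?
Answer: $220$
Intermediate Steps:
$b = -40$
$F = -4$ ($F = 4 \left(-1\right) = -4$)
$y = -15$
$\left(y + b\right) F = \left(-15 - 40\right) \left(-4\right) = \left(-55\right) \left(-4\right) = 220$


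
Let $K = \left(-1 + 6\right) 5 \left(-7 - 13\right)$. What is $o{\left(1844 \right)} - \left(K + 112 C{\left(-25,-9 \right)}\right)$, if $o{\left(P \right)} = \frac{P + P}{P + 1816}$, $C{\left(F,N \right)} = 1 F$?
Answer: $\frac{3020422}{915} \approx 3301.0$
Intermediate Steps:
$C{\left(F,N \right)} = F$
$K = -500$ ($K = 5 \cdot 5 \left(-20\right) = 25 \left(-20\right) = -500$)
$o{\left(P \right)} = \frac{2 P}{1816 + P}$
$o{\left(1844 \right)} - \left(K + 112 C{\left(-25,-9 \right)}\right) = 2 \cdot 1844 \frac{1}{1816 + 1844} - \left(-500 + 112 \left(-25\right)\right) = 2 \cdot 1844 \cdot \frac{1}{3660} - \left(-500 - 2800\right) = 2 \cdot 1844 \cdot \frac{1}{3660} - -3300 = \frac{922}{915} + 3300 = \frac{3020422}{915}$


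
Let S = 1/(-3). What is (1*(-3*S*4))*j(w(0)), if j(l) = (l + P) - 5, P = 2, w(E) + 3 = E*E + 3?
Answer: -12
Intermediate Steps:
w(E) = E**2 (w(E) = -3 + (E*E + 3) = -3 + (E**2 + 3) = -3 + (3 + E**2) = E**2)
S = -1/3 ≈ -0.33333
j(l) = -3 + l (j(l) = (l + 2) - 5 = (2 + l) - 5 = -3 + l)
(1*(-3*S*4))*j(w(0)) = (1*(-3*(-1/3)*4))*(-3 + 0**2) = (1*(1*4))*(-3 + 0) = (1*4)*(-3) = 4*(-3) = -12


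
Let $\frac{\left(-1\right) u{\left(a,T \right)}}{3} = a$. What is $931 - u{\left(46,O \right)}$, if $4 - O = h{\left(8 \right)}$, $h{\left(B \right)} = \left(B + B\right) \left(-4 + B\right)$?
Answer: $1069$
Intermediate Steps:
$h{\left(B \right)} = 2 B \left(-4 + B\right)$
$O = -60$ ($O = 4 - 2 \cdot 8 \left(-4 + 8\right) = 4 - 2 \cdot 8 \cdot 4 = 4 - 64 = -60$)
$u{\left(a,T \right)} = - 3 a$
$931 - u{\left(46,O \right)} = 931 - \left(-3\right) 46 = 931 - -138 = 931 + 138 = 1069$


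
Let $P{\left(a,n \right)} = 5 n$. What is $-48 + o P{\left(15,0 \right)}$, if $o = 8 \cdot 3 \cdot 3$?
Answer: $-48$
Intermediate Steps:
$o = 72$ ($o = 24 \cdot 3 = 72$)
$-48 + o P{\left(15,0 \right)} = -48 + 72 \cdot 5 \cdot 0 = -48 + 72 \cdot 0 = -48 + 0 = -48$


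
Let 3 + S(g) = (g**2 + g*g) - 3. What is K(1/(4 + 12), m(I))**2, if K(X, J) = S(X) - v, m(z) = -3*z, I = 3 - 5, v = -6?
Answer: 1/16384 ≈ 6.1035e-5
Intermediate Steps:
S(g) = -6 + 2*g**2 (S(g) = -3 + ((g**2 + g*g) - 3) = -3 + ((g**2 + g**2) - 3) = -3 + (2*g**2 - 3) = -3 + (-3 + 2*g**2) = -6 + 2*g**2)
I = -2
K(X, J) = 2*X**2 (K(X, J) = (-6 + 2*X**2) - 1*(-6) = (-6 + 2*X**2) + 6 = 2*X**2)
K(1/(4 + 12), m(I))**2 = (2*(1/(4 + 12))**2)**2 = (2*(1/16)**2)**2 = (2*(1/256))**2 = (1/128)**2 = 1/16384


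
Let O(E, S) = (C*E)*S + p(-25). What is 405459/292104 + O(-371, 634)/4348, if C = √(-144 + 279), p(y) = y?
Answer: 48767587/35279672 - 352821*√15/2174 ≈ -627.17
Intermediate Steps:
C = 3*√15 (C = √135 = 3*√15 ≈ 11.619)
O(E, S) = -25 + 3*E*S*√15 (O(E, S) = ((3*√15)*E)*S - 25 = (3*E*√15)*S - 25 = 3*E*S*√15 - 25 = -25 + 3*E*S*√15)
405459/292104 + O(-371, 634)/4348 = 405459/292104 + (-25 + 3*(-371)*634*√15)/4348 = 405459*(1/292104) + (-25 - 705642*√15)*(1/4348) = 45051/32456 + (-25/4348 - 352821*√15/2174) = 48767587/35279672 - 352821*√15/2174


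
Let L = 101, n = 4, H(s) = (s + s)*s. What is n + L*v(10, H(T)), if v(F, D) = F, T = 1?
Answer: 1014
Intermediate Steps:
H(s) = 2*s² (H(s) = (2*s)*s = 2*s²)
n + L*v(10, H(T)) = 4 + 101*10 = 4 + 1010 = 1014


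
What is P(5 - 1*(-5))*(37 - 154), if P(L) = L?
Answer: -1170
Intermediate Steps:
P(5 - 1*(-5))*(37 - 154) = (5 - 1*(-5))*(37 - 154) = (5 + 5)*(-117) = 10*(-117) = -1170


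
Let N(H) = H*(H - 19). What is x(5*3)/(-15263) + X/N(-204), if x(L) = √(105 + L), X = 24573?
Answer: 8191/15164 - 2*√30/15263 ≈ 0.53944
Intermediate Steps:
N(H) = H*(-19 + H)
x(5*3)/(-15263) + X/N(-204) = √(105 + 5*3)/(-15263) + 24573/((-204*(-19 - 204))) = √(105 + 15)*(-1/15263) + 24573/((-204*(-223))) = √120*(-1/15263) + 24573/45492 = (2*√30)*(-1/15263) + 24573*(1/45492) = -2*√30/15263 + 8191/15164 = 8191/15164 - 2*√30/15263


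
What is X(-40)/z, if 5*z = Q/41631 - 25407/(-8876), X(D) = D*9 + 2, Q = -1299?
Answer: -220478331080/348729631 ≈ -632.23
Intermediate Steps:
X(D) = 2 + 9*D (X(D) = 9*D + 2 = 2 + 9*D)
z = 348729631/615861260 (z = (-1299/41631 - 25407/(-8876))/5 = (-1299*1/41631 - 25407*(-1/8876))/5 = (-433/13877 + 25407/8876)/5 = (⅕)*(348729631/123172252) = 348729631/615861260 ≈ 0.56625)
X(-40)/z = (2 + 9*(-40))/(348729631/615861260) = (2 - 360)*(615861260/348729631) = -358*615861260/348729631 = -220478331080/348729631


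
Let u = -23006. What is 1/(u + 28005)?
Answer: 1/4999 ≈ 0.00020004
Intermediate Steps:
1/(u + 28005) = 1/(-23006 + 28005) = 1/4999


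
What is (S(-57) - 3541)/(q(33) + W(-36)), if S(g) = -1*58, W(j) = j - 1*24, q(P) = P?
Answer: 3599/27 ≈ 133.30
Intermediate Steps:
W(j) = -24 + j (W(j) = j - 24 = -24 + j)
S(g) = -58
(S(-57) - 3541)/(q(33) + W(-36)) = (-58 - 3541)/(33 + (-24 - 36)) = -3599/(33 - 60) = -3599/(-27) = -3599*(-1/27) = 3599/27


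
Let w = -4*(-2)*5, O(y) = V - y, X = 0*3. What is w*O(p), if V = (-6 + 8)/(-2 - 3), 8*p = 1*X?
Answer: -16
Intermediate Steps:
X = 0
p = 0 (p = (1*0)/8 = (1/8)*0 = 0)
V = -2/5 (V = 2/(-5) = 2*(-1/5) = -2/5 ≈ -0.40000)
O(y) = -2/5 - y
w = 40 (w = 8*5 = 40)
w*O(p) = 40*(-2/5 - 1*0) = 40*(-2/5 + 0) = 40*(-2/5) = -16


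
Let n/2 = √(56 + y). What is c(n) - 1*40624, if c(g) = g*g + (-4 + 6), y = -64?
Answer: -40654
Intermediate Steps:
n = 4*I*√2 (n = 2*√(56 - 64) = 2*√(-8) = 2*(2*I*√2) = 4*I*√2 ≈ 5.6569*I)
c(g) = 2 + g² (c(g) = g² + 2 = 2 + g²)
c(n) - 1*40624 = (2 + (4*I*√2)²) - 1*40624 = (2 - 32) - 40624 = -30 - 40624 = -40654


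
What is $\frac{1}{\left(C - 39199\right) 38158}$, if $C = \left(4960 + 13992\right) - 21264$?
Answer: $- \frac{1}{1583976738} \approx -6.3132 \cdot 10^{-10}$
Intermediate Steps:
$C = -2312$ ($C = 18952 - 21264 = -2312$)
$\frac{1}{\left(C - 39199\right) 38158} = \frac{1}{\left(-2312 - 39199\right) 38158} = \frac{1}{-41511} \cdot \frac{1}{38158} = \left(- \frac{1}{41511}\right) \frac{1}{38158} = - \frac{1}{1583976738}$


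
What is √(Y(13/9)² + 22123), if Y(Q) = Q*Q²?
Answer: 2*√2940474013/729 ≈ 148.77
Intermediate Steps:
Y(Q) = Q³
√(Y(13/9)² + 22123) = √(((13/9)³)² + 22123) = √((2197/729)² + 22123) = √(4826809/531441 + 22123) = √(11761896052/531441) = 2*√2940474013/729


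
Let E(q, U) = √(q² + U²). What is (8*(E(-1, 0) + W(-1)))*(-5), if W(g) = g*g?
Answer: -80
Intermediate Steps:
W(g) = g²
E(q, U) = √(U² + q²)
(8*(E(-1, 0) + W(-1)))*(-5) = (8*(√(0² + (-1)²) + (-1)²))*(-5) = (8*(√(0 + 1) + 1))*(-5) = (8*(√1 + 1))*(-5) = (8*(1 + 1))*(-5) = (8*2)*(-5) = 16*(-5) = -80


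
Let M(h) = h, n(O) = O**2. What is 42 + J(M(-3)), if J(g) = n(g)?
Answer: 51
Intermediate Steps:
J(g) = g**2
42 + J(M(-3)) = 42 + (-3)**2 = 42 + 9 = 51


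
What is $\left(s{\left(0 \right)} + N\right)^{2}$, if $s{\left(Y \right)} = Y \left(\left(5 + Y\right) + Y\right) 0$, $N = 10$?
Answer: $100$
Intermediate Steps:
$s{\left(Y \right)} = 0$ ($s{\left(Y \right)} = Y \left(5 + 2 Y\right) 0 = 0$)
$\left(s{\left(0 \right)} + N\right)^{2} = \left(0 + 10\right)^{2} = 10^{2} = 100$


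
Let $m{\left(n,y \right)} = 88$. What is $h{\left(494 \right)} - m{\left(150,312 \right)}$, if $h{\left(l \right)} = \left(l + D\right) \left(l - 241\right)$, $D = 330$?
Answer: $208384$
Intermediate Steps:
$h{\left(l \right)} = \left(-241 + l\right) \left(330 + l\right)$ ($h{\left(l \right)} = \left(l + 330\right) \left(l - 241\right) = \left(330 + l\right) \left(-241 + l\right) = \left(-241 + l\right) \left(330 + l\right)$)
$h{\left(494 \right)} - m{\left(150,312 \right)} = \left(-79530 + 494^{2} + 89 \cdot 494\right) - 88 = \left(-79530 + 244036 + 43966\right) - 88 = 208472 - 88 = 208384$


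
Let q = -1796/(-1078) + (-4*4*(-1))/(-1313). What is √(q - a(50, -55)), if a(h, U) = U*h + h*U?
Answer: 5*√2249386876594/101101 ≈ 74.173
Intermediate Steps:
a(h, U) = 2*U*h (a(h, U) = U*h + U*h = 2*U*h)
q = 1170450/707707 (q = -1796*(-1/1078) - 16*(-1)*(-1/1313) = 898/539 + 16*(-1/1313) = 898/539 - 16/1313 = 1170450/707707 ≈ 1.6539)
√(q - a(50, -55)) = √(1170450/707707 - 2*(-55)*50) = √(1170450/707707 - 1*(-5500)) = √(1170450/707707 + 5500) = √(3893558950/707707) = 5*√2249386876594/101101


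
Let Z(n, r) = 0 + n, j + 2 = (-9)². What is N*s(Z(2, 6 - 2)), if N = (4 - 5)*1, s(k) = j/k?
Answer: -79/2 ≈ -39.500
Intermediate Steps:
j = 79 (j = -2 + (-9)² = -2 + 81 = 79)
Z(n, r) = n
s(k) = 79/k
N = -1 (N = -1*1 = -1)
N*s(Z(2, 6 - 2)) = -79/2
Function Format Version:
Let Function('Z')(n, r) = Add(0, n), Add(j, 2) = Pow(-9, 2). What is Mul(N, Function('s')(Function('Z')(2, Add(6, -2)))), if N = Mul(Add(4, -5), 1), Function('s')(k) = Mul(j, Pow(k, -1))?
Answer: Rational(-79, 2) ≈ -39.500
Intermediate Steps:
j = 79 (j = Add(-2, Pow(-9, 2)) = Add(-2, 81) = 79)
Function('Z')(n, r) = n
Function('s')(k) = Mul(79, Pow(k, -1))
N = -1 (N = Mul(-1, 1) = -1)
Mul(N, Function('s')(Function('Z')(2, Add(6, -2)))) = Mul(-1, Mul(79, Pow(2, -1))) = Mul(-1, Mul(79, Rational(1, 2))) = Mul(-1, Rational(79, 2)) = Rational(-79, 2)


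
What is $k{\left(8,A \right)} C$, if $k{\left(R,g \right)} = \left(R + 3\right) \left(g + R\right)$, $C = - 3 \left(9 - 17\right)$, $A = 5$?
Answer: $3432$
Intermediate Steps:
$C = 24$ ($C = \left(-3\right) \left(-8\right) = 24$)
$k{\left(R,g \right)} = \left(3 + R\right) \left(R + g\right)$
$k{\left(8,A \right)} C = \left(8^{2} + 3 \cdot 8 + 3 \cdot 5 + 8 \cdot 5\right) 24 = \left(64 + 24 + 15 + 40\right) 24 = 143 \cdot 24 = 3432$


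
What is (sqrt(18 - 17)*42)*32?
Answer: 1344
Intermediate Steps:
(sqrt(18 - 17)*42)*32 = (sqrt(1)*42)*32 = (1*42)*32 = 42*32 = 1344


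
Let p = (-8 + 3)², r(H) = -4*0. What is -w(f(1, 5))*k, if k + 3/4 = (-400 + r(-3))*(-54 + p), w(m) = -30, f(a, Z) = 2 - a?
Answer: 695955/2 ≈ 3.4798e+5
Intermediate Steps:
r(H) = 0
p = 25 (p = (-5)² = 25)
k = 46397/4 (k = -¾ + (-400 + 0)*(-54 + 25) = -¾ - 400*(-29) = -¾ + 11600 = 46397/4 ≈ 11599.)
-w(f(1, 5))*k = -(-30)*46397/4 = -1*(-695955/2) = 695955/2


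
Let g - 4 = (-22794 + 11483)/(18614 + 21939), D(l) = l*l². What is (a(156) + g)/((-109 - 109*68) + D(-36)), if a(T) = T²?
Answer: -987048709/2197039881 ≈ -0.44926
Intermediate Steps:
D(l) = l³
g = 150901/40553 (g = 4 + (-22794 + 11483)/(18614 + 21939) = 4 - 11311/40553 = 150901/40553 ≈ 3.7211)
(a(156) + g)/((-109 - 109*68) + D(-36)) = (156² + 150901/40553)/((-109 - 109*68) + (-36)³) = (24336 + 150901/40553)/((-109 - 7412) - 46656) = 987048709/(40553*(-7521 - 46656)) = (987048709/40553)/(-54177) = (987048709/40553)*(-1/54177) = -987048709/2197039881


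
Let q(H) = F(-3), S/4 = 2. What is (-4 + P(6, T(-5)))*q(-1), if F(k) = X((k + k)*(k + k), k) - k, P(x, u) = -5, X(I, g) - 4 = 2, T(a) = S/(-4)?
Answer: -81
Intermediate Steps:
S = 8 (S = 4*2 = 8)
T(a) = -2 (T(a) = 8/(-4) = 8*(-1/4) = -2)
X(I, g) = 6 (X(I, g) = 4 + 2 = 6)
F(k) = 6 - k
q(H) = 9 (q(H) = 6 - 1*(-3) = 6 + 3 = 9)
(-4 + P(6, T(-5)))*q(-1) = (-4 - 5)*9 = -9*9 = -81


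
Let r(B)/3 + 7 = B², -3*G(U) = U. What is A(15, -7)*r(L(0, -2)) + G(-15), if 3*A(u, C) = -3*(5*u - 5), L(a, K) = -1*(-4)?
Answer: -1885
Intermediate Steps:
G(U) = -U/3
L(a, K) = 4
A(u, C) = 5 - 5*u (A(u, C) = (-3*(5*u - 5))/3 = (-3*(-5 + 5*u))/3 = (15 - 15*u)/3 = 5 - 5*u)
r(B) = -21 + 3*B²
A(15, -7)*r(L(0, -2)) + G(-15) = (5 - 5*15)*(-21 + 3*4²) - ⅓*(-15) = (5 - 75)*(-21 + 3*16) + 5 = -70*(-21 + 48) + 5 = -70*27 + 5 = -1890 + 5 = -1885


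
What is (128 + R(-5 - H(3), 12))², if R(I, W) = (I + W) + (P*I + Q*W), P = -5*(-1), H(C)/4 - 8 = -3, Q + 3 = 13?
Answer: 12100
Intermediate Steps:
Q = 10 (Q = -3 + 13 = 10)
H(C) = 20 (H(C) = 32 + 4*(-3) = 32 - 12 = 20)
P = 5
R(I, W) = 6*I + 11*W (R(I, W) = (I + W) + (5*I + 10*W) = 6*I + 11*W)
(128 + R(-5 - H(3), 12))² = (128 + (6*(-5 - 1*20) + 11*12))² = (128 + (6*(-5 - 20) + 132))² = (128 + (6*(-25) + 132))² = (128 + (-150 + 132))² = (128 - 18)² = 110² = 12100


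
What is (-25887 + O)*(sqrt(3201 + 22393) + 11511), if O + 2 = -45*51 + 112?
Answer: -323136792 - 28072*sqrt(25594) ≈ -3.2763e+8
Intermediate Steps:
O = -2185 (O = -2 + (-45*51 + 112) = -2 + (-2295 + 112) = -2 - 2183 = -2185)
(-25887 + O)*(sqrt(3201 + 22393) + 11511) = (-25887 - 2185)*(sqrt(3201 + 22393) + 11511) = -28072*(sqrt(25594) + 11511) = -28072*(11511 + sqrt(25594)) = -323136792 - 28072*sqrt(25594)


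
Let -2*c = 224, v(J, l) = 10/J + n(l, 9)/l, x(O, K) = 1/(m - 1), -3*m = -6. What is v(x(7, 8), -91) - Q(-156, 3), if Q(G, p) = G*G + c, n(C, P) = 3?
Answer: -2203477/91 ≈ -24214.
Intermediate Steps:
m = 2 (m = -1/3*(-6) = 2)
x(O, K) = 1 (x(O, K) = 1/(2 - 1) = 1/1 = 1)
v(J, l) = 3/l + 10/J (v(J, l) = 10/J + 3/l = 3/l + 10/J)
c = -112 (c = -1/2*224 = -112)
Q(G, p) = -112 + G**2 (Q(G, p) = G*G - 112 = G**2 - 112 = -112 + G**2)
v(x(7, 8), -91) - Q(-156, 3) = (3/(-91) + 10/1) - (-112 + (-156)**2) = (3*(-1/91) + 10*1) - (-112 + 24336) = (-3/91 + 10) - 1*24224 = 907/91 - 24224 = -2203477/91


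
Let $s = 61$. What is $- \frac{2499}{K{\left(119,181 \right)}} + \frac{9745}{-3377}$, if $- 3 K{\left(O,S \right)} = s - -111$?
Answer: $\frac{23641229}{580844} \approx 40.702$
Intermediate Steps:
$K{\left(O,S \right)} = - \frac{172}{3}$ ($K{\left(O,S \right)} = - \frac{61 - -111}{3} = - \frac{61 + 111}{3} = \left(- \frac{1}{3}\right) 172 = - \frac{172}{3}$)
$- \frac{2499}{K{\left(119,181 \right)}} + \frac{9745}{-3377} = - \frac{2499}{- \frac{172}{3}} + \frac{9745}{-3377} = \left(-2499\right) \left(- \frac{3}{172}\right) + 9745 \left(- \frac{1}{3377}\right) = \frac{7497}{172} - \frac{9745}{3377} = \frac{23641229}{580844}$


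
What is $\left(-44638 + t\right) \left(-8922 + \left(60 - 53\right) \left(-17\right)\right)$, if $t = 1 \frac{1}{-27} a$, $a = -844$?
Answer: $\frac{10888817662}{27} \approx 4.0329 \cdot 10^{8}$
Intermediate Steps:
$t = \frac{844}{27}$ ($t = 1 \frac{1}{-27} \left(-844\right) = 1 \left(- \frac{1}{27}\right) \left(-844\right) = \left(- \frac{1}{27}\right) \left(-844\right) = \frac{844}{27} \approx 31.259$)
$\left(-44638 + t\right) \left(-8922 + \left(60 - 53\right) \left(-17\right)\right) = \left(-44638 + \frac{844}{27}\right) \left(-8922 + \left(60 - 53\right) \left(-17\right)\right) = - \frac{1204382 \left(-8922 + 7 \left(-17\right)\right)}{27} = - \frac{1204382 \left(-8922 - 119\right)}{27} = \left(- \frac{1204382}{27}\right) \left(-9041\right) = \frac{10888817662}{27}$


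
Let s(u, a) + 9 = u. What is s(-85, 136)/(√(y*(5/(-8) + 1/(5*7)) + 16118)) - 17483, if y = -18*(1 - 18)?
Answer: -17483 - 188*√462035/171613 ≈ -17484.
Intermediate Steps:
s(u, a) = -9 + u
y = 306 (y = -18*(-17) = 306)
s(-85, 136)/(√(y*(5/(-8) + 1/(5*7)) + 16118)) - 17483 = (-9 - 85)/(√(306*(5/(-8) + 1/(5*7)) + 16118)) - 17483 = -94/√(306*(5*(-⅛) + (⅕)*(⅐)) + 16118) - 17483 = -94/√(306*(-5/8 + 1/35) + 16118) - 17483 = -94/√(306*(-167/280) + 16118) - 17483 = -94/√(-25551/140 + 16118) - 17483 = -94*2*√462035/171613 - 17483 = -188*√462035/171613 - 17483 = -17483 - 188*√462035/171613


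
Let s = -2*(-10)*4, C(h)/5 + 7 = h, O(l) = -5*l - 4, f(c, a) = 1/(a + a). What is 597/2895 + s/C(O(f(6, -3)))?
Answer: -80501/58865 ≈ -1.3676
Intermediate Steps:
f(c, a) = 1/(2*a)
O(l) = -4 - 5*l
C(h) = -35 + 5*h
s = 80 (s = 20*4 = 80)
597/2895 + s/C(O(f(6, -3))) = 597/2895 + 80/(-35 + 5*(-4 - 5/(2*(-3)))) = 597*(1/2895) + 80/(-35 + 5*(-4 - 5*(-1)/(2*3))) = 199/965 + 80/(-35 + 5*(-4 - 5*(-⅙))) = 199/965 + 80/(-35 + 5*(-4 + ⅚)) = 199/965 + 80/(-35 + 5*(-19/6)) = 199/965 + 80/(-35 - 95/6) = 199/965 + 80/(-305/6) = 199/965 + 80*(-6/305) = 199/965 - 96/61 = -80501/58865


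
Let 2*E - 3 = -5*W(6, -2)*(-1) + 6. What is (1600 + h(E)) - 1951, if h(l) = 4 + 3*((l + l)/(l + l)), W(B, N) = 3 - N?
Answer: -344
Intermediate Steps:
E = 17 (E = 3/2 + (-5*(3 - 1*(-2))*(-1) + 6)/2 = 3/2 + (-5*(3 + 2)*(-1) + 6)/2 = 3/2 + (-5*5*(-1) + 6)/2 = 3/2 + (-25*(-1) + 6)/2 = 3/2 + (25 + 6)/2 = 3/2 + (½)*31 = 3/2 + 31/2 = 17)
h(l) = 7 (h(l) = 4 + 3*((2*l)/((2*l))) = 4 + 3*((2*l)*(1/(2*l))) = 4 + 3*1 = 4 + 3 = 7)
(1600 + h(E)) - 1951 = (1600 + 7) - 1951 = 1607 - 1951 = -344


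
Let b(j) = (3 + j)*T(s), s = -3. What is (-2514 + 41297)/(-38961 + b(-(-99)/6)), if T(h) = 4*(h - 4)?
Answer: -38783/39507 ≈ -0.98167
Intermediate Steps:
T(h) = -16 + 4*h (T(h) = 4*(-4 + h) = -16 + 4*h)
b(j) = -84 - 28*j (b(j) = (3 + j)*(-16 + 4*(-3)) = (3 + j)*(-16 - 12) = (3 + j)*(-28) = -84 - 28*j)
(-2514 + 41297)/(-38961 + b(-(-99)/6)) = (-2514 + 41297)/(-38961 + (-84 - (-252)*(-11/6))) = 38783/(-38961 + (-84 - (-252)*(-11*⅙))) = 38783/(-38961 + (-84 - (-252)*(-11)/6)) = 38783/(-38961 + (-84 - 28*33/2)) = 38783/(-38961 + (-84 - 462)) = 38783/(-38961 - 546) = 38783/(-39507) = 38783*(-1/39507) = -38783/39507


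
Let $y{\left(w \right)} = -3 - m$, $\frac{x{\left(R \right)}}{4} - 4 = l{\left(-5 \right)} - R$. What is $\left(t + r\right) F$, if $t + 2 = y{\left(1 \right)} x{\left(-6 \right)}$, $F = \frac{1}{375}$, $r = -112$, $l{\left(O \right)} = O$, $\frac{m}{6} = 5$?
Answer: $- \frac{258}{125} \approx -2.064$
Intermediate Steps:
$m = 30$ ($m = 6 \cdot 5 = 30$)
$F = \frac{1}{375} \approx 0.0026667$
$x{\left(R \right)} = -4 - 4 R$ ($x{\left(R \right)} = 16 + 4 \left(-5 - R\right) = 16 - \left(20 + 4 R\right) = -4 - 4 R$)
$y{\left(w \right)} = -33$ ($y{\left(w \right)} = -3 - 30 = -33$)
$t = -662$ ($t = -2 - 33 \left(-4 - -24\right) = -2 - 33 \left(-4 + 24\right) = -2 - 660 = -662$)
$\left(t + r\right) F = \left(-662 - 112\right) \frac{1}{375} = \left(-774\right) \frac{1}{375} = - \frac{258}{125}$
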